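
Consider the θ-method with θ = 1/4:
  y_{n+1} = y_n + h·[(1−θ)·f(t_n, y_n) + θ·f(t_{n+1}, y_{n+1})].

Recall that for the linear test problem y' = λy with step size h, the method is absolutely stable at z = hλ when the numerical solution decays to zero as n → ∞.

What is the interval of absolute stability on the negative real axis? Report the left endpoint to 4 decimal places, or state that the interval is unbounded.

Set f=λy, z=hλ:
  y_{n+1} = y_n + z·[3/4·y_n + 1/4·y_{n+1}] ⇒ (1 − 1/4z)y_{n+1} = (1 + 3/4z)y_n
  so R(z) = (1 + 3/4z)/(1 − 1/4z).

Solve |R(x)|<1 on ℝ⁻.
x=-0.56: |R|=0.5088
R=−1: 1+3/4x = −1+1/4x ⇒ -1/2x=2 ⇒ x=2/(-1/2)=-4.0000
Confirm numerically:
  x=-3.475: |R|=0.85953 <1
  x=-2.547: |R|=0.55613 <1
  x=-1.994: |R|=0.33066 <1
  x=-1.712: |R|=0.19888 <1
  x=-4.573: |R|=1.13368 >1
  x=-4.278: |R|=1.06717 >1
  x=-4.082: |R|=1.02029 >1
Interval (-4.0000, 0).

z∈(-4.0000,0).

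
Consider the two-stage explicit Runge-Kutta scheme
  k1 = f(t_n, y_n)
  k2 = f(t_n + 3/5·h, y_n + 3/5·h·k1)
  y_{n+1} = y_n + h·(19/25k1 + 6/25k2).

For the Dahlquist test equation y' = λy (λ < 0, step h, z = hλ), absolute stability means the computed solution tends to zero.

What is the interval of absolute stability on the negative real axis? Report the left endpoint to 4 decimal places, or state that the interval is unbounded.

z∈(-6.9444,0).

Test eqn y'=λy, z=hλ:
  k1=λy_n ⇒ h·k1=z·y_n;  k2=λ(1+3/5z)y_n ⇒ h·k2=z(1+3/5z)y_n
  y_{n+1}/y_n = 1 + 19/25z + 6/25z(1+3/5z) = 1 + z + 18/125z²
  R(z) = 1 + z + 18/125z².

Need |R(x)|<1, x<0.
x=-1.55: |R|=0.2040
R=1: x+18/125x²=0 ⇒ x=−125/18=-6.9444; min R=1−1/(4·18/125)=-0.7361>−1
Confirm numerically:
  x=-6.281: |R|=0.39994 <1
  x=-5.763: |R|=0.01955 <1
  x=-3.390: |R|=0.73514 <1
  x=-7.473: |R|=1.56878 >1
  x=-7.445: |R|=1.53664 >1
Stable set (-6.9444, 0).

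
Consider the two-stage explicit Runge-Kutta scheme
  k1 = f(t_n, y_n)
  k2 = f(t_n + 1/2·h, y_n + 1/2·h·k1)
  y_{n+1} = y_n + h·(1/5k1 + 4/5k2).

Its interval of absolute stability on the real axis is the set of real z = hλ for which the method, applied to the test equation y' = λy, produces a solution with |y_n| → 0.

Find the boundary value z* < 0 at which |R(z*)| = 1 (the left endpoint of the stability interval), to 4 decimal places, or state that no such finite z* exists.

On y'=λy, z=hλ:
  k1=λy_n ⇒ h·k1=z·y_n;  k2=λ(1+1/2z)y_n ⇒ h·k2=z(1+1/2z)y_n
  y_{n+1}/y_n = 1 + 1/5z + 4/5z(1+1/2z) = 1 + z + 2/5z²
  ⇒ R(z) = 1 + z + 2/5z².

Need |R(x)|<1, x<0.
x=-1.35: |R|=0.3790
R=1: x+2/5x²=0 ⇒ x=−5/2=-2.5000; min R=1−1/(4·2/5)=0.3750>−1
Confirm numerically:
  x=-2.125: |R|=0.68125 <1
  x=-2.003: |R|=0.60180 <1
  x=-1.806: |R|=0.49865 <1
  x=-3.022: |R|=1.63099 >1
  x=-2.894: |R|=1.45609 >1
  x=-2.827: |R|=1.36977 >1
So |R|<1 on (-2.5000, 0).

z* = -2.5000.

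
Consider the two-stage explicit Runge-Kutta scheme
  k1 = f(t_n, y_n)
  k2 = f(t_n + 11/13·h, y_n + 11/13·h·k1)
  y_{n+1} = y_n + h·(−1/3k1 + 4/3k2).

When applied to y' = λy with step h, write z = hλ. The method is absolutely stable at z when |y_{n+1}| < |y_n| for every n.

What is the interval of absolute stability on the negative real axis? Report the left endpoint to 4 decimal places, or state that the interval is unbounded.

(-0.8864, 0).

Set f=λy, z=hλ:
  k1=λy_n ⇒ h·k1=z·y_n;  k2=λ(1+11/13z)y_n ⇒ h·k2=z(1+11/13z)y_n
  y_{n+1}/y_n = 1 − 1/3z + 4/3z(1+11/13z) = 1 + z + 44/39z²
  Hence R(z) = 1 + z + 44/39z².

Boundary: |R(x)|=1, x<0.
x=-1.74: |R|=2.6758
R=1: x+44/39x²=0 ⇒ x=−39/44=-0.8864; min R=1−1/(4·44/39)=0.7784>−1
Confirm numerically:
  x=-0.829: |R|=0.94635 <1
  x=-0.701: |R|=0.85340 <1
  x=-0.420: |R|=0.77902 <1
  x=-0.381: |R|=0.78277 <1
  x=-1.472: |R|=1.97258 >1
  x=-1.312: |R|=1.63003 >1
  x=-1.299: |R|=1.60473 >1
Stable set (-0.8864, 0).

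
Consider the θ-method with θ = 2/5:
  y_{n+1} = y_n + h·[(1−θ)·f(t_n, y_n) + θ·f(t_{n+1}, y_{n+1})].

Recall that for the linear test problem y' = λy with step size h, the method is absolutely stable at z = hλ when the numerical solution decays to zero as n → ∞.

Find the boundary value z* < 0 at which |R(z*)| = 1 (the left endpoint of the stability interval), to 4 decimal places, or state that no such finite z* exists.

Test eqn y'=λy, z=hλ:
  y_{n+1} = y_n + z·[3/5·y_n + 2/5·y_{n+1}] ⇒ (1 − 2/5z)y_{n+1} = (1 + 3/5z)y_n
  so R(z) = (1 + 3/5z)/(1 − 2/5z).

Find x<0 with |R(x)|<1.
x=-1.42: |R|=0.0944
R=−1: 1+3/5x = −1+2/5x ⇒ -1/5x=2 ⇒ x=2/(-1/5)=-10.0000
Confirm numerically:
  x=-9.861: |R|=0.99438 <1
  x=-9.204: |R|=0.96599 <1
  x=-7.550: |R|=0.87811 <1
  x=-10.244: |R|=1.00957 >1
  x=-10.171: |R|=1.00675 >1
  x=-10.120: |R|=1.00475 >1
So |R|<1 on (-10.0000, 0).

left endpoint -10.0000.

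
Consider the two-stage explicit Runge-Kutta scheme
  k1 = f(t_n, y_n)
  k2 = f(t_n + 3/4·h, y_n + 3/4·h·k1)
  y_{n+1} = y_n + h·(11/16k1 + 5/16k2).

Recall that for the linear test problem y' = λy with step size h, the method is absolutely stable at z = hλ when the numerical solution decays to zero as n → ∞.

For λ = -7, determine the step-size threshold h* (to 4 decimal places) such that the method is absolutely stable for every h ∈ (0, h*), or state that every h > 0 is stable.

(-4.2667,0); λ=-7 ⇒ h* = (64/15)/7 = 0.6095.

On y'=λy, z=hλ:
  k1=λy_n ⇒ h·k1=z·y_n;  k2=λ(1+3/4z)y_n ⇒ h·k2=z(1+3/4z)y_n
  y_{n+1}/y_n = 1 + 11/16z + 5/16z(1+3/4z) = 1 + z + 15/64z²
  Hence R(z) = 1 + z + 15/64z².

Need |R(x)|<1, x<0.
x=-1.07: |R|=0.1983
R=1: x+15/64x²=0 ⇒ x=−64/15=-4.2667; min R=1−1/(4·15/64)=-0.0667>−1
Confirm numerically:
  x=-3.065: |R|=0.13677 <1
  x=-2.922: |R|=0.07911 <1
  x=-2.562: |R|=0.02360 <1
  x=-2.224: |R|=0.06474 <1
  x=-4.835: |R|=1.64404 >1
  x=-4.830: |R|=1.63771 >1
  x=-4.770: |R|=1.56271 >1
So |R|<1 on (-4.2667, 0).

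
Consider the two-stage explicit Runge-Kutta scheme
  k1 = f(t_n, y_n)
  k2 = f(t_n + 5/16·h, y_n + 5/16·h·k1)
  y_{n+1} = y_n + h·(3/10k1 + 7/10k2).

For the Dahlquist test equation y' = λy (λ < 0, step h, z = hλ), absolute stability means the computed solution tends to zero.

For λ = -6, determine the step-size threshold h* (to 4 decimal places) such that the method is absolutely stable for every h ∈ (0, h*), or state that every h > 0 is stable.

Test eqn y'=λy, z=hλ:
  k1=λy_n ⇒ h·k1=z·y_n;  k2=λ(1+5/16z)y_n ⇒ h·k2=z(1+5/16z)y_n
  y_{n+1}/y_n = 1 + 3/10z + 7/10z(1+5/16z) = 1 + z + 7/32z²
  Hence R(z) = 1 + z + 7/32z².

Need |R(x)|<1, x<0.
x=-1.6: |R|=0.0400
R=1: x+7/32x²=0 ⇒ x=−32/7=-4.5714; min R=1−1/(4·7/32)=-0.1429>−1
Confirm numerically:
  x=-4.445: |R|=0.87707 <1
  x=-4.196: |R|=0.65540 <1
  x=-3.802: |R|=0.36008 <1
  x=-5.072: |R|=1.55538 >1
  x=-4.745: |R|=1.18016 >1
  x=-4.632: |R|=1.06137 >1
Stable set (-4.5714, 0).

(-4.5714,0); λ=-6 ⇒ h* = (32/7)/6 = 0.7619.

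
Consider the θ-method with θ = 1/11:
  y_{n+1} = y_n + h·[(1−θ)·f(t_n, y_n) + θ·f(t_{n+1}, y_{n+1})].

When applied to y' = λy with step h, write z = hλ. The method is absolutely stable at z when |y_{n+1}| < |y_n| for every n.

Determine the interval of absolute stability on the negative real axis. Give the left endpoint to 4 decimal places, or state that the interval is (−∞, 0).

z∈(-2.4444,0).

With y'=λy (z=hλ):
  y_{n+1} = y_n + z·[10/11·y_n + 1/11·y_{n+1}] ⇒ (1 − 1/11z)y_{n+1} = (1 + 10/11z)y_n
  so R(z) = (1 + 10/11z)/(1 − 1/11z).

Boundary: |R(x)|=1, x<0.
x=-1.52: |R|=0.3355
R=−1: 1+10/11x = −1+1/11x ⇒ -9/11x=2 ⇒ x=2/(-9/11)=-2.4444
Confirm numerically:
  x=-2.205: |R|=0.83680 <1
  x=-2.068: |R|=0.74074 <1
  x=-1.799: |R|=0.54614 <1
  x=-2.912: |R|=1.30247 >1
  x=-2.897: |R|=1.29308 >1
  x=-2.556: |R|=1.07406 >1
Interval (-2.4444, 0).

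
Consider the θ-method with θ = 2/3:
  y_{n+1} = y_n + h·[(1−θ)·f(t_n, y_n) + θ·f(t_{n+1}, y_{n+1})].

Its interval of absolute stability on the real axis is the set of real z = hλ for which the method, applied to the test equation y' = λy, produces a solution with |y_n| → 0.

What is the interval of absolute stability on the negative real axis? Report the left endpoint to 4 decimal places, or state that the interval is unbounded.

Set f=λy, z=hλ:
  y_{n+1} = y_n + z·[1/3·y_n + 2/3·y_{n+1}] ⇒ (1 − 2/3z)y_{n+1} = (1 + 1/3z)y_n
  so R(z) = (1 + 1/3z)/(1 − 2/3z).

Find x<0 with |R(x)|<1.
x=-1.66: |R|=0.2120
x=-2: |R|=0.1429
x=-10: |R|=0.3043
x=-100: |R|=0.4778
θ=2/3≥1/2 ⇒ |1+1/3x|<|1−2/3x| ∀x<0 ⇒ unbounded interval.

(−∞, 0) — no finite endpoint.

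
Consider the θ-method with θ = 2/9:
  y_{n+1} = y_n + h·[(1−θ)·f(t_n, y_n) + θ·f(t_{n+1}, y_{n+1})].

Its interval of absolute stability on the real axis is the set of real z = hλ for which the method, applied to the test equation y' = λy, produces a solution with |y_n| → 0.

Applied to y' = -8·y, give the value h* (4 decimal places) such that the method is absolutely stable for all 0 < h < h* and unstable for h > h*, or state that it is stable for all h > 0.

(-3.6000,0); λ=-8 ⇒ h* = (18/5)/8 = 0.4500.

Test eqn y'=λy, z=hλ:
  y_{n+1} = y_n + z·[7/9·y_n + 2/9·y_{n+1}] ⇒ (1 − 2/9z)y_{n+1} = (1 + 7/9z)y_n
  R(z) = (1 + 7/9z)/(1 − 2/9z).

Boundary: |R(x)|=1, x<0.
x=-0.98: |R|=0.1953
R=−1: 1+7/9x = −1+2/9x ⇒ -5/9x=2 ⇒ x=2/(-5/9)=-3.6000
Confirm numerically:
  x=-3.438: |R|=0.94898 <1
  x=-3.169: |R|=0.85950 <1
  x=-2.771: |R|=0.71496 <1
  x=-4.157: |R|=1.16085 >1
  x=-3.819: |R|=1.06581 >1
  x=-3.713: |R|=1.03440 >1
Stable set (-3.6000, 0).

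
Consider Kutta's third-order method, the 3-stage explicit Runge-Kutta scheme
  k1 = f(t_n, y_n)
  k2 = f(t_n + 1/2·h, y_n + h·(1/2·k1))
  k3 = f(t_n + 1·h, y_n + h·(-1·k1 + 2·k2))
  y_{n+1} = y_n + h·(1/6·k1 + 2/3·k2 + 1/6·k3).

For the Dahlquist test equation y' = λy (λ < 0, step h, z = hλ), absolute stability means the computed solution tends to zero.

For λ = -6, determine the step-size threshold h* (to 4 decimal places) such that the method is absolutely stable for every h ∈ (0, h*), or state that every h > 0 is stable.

(-2.5127,0); λ=-6 ⇒ h* = 0.4188.

On y'=λy, z=hλ:
  order 3, 3-stage ⇒ R(z)=1+z+z^2/2+z^3/6
  (e.g. R(-0.34)=0.71125, |R|=0.71125)

Boundary: |R(x)|=1, x<0.
x=-0.34: |R|=0.7112
|R(-2.85)|=1.6469 |R(-1.2)|=0.2320 |R(-0.97)|=0.3483
Bisect:
  x_lo=-3.3895 |R|=3.1353  x_hi=-0.1078 |R|=0.8978
  mid=-1.74864 |R|=0.11092 →hi
  mid=-2.56907 |R|=1.09505 →lo
  mid=-2.15886 |R|=0.50548 →hi
  mid=-2.36397 |R|=0.77157 →hi
  mid=-2.46652 |R|=0.92560 →hi
  mid=-2.51780 |R|=1.00833 →lo
  mid=-2.49216 |R|=0.96647 →hi
  mid=-2.50498 |R|=0.98727 →hi
  ...
  [-2.51279,-2.51259] ⇒ x*=-2.5127
Interval (-2.5127, 0).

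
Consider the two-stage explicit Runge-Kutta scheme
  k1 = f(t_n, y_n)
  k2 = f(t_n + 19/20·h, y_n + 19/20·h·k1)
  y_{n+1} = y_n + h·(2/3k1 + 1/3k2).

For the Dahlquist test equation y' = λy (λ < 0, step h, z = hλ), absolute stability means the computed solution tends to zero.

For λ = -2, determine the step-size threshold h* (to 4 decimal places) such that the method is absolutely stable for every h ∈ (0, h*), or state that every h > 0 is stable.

On y'=λy, z=hλ:
  k1=λy_n ⇒ h·k1=z·y_n;  k2=λ(1+19/20z)y_n ⇒ h·k2=z(1+19/20z)y_n
  y_{n+1}/y_n = 1 + 2/3z + 1/3z(1+19/20z) = 1 + z + 19/60z²
  ⇒ R(z) = 1 + z + 19/60z².

Solve |R(x)|<1 on ℝ⁻.
x=-1.04: |R|=0.3025
R=1: x+19/60x²=0 ⇒ x=−60/19=-3.1579; min R=1−1/(4·19/60)=0.2105>−1
Confirm numerically:
  x=-1.935: |R|=0.25067 <1
  x=-1.897: |R|=0.24256 <1
  x=-1.285: |R|=0.23789 <1
  x=-3.351: |R|=1.20491 >1
  x=-3.342: |R|=1.19484 >1
Stable set (-3.1579, 0).

(-3.1579,0); λ=-2 ⇒ h* = (60/19)/2 = 1.5789.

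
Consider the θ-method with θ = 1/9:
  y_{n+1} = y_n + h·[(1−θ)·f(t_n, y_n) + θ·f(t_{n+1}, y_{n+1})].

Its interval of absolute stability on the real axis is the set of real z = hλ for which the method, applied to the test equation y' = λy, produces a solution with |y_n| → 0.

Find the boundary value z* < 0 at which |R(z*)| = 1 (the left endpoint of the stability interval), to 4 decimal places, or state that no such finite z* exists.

z* = -2.5714.

Test eqn y'=λy, z=hλ:
  y_{n+1} = y_n + z·[8/9·y_n + 1/9·y_{n+1}] ⇒ (1 − 1/9z)y_{n+1} = (1 + 8/9z)y_n
  ⇒ R(z) = (1 + 8/9z)/(1 − 1/9z).

Solve |R(x)|<1 on ℝ⁻.
x=-1.24: |R|=0.0898
R=−1: 1+8/9x = −1+1/9x ⇒ -7/9x=2 ⇒ x=2/(-7/9)=-2.5714
Confirm numerically:
  x=-2.350: |R|=0.86344 <1
  x=-1.636: |R|=0.38436 <1
  x=-1.383: |R|=0.19879 <1
  x=-1.297: |R|=0.13363 <1
  x=-3.092: |R|=1.30136 >1
  x=-3.024: |R|=1.26347 >1
  x=-2.870: |R|=1.17607 >1
Stable set (-2.5714, 0).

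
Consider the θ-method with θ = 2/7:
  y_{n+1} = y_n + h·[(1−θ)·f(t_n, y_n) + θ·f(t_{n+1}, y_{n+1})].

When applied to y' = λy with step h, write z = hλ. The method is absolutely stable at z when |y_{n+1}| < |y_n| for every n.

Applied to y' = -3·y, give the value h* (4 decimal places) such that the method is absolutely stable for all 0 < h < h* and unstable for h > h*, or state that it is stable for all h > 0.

On y'=λy, z=hλ:
  y_{n+1} = y_n + z·[5/7·y_n + 2/7·y_{n+1}] ⇒ (1 − 2/7z)y_{n+1} = (1 + 5/7z)y_n
  ⇒ R(z) = (1 + 5/7z)/(1 − 2/7z).

Find x<0 with |R(x)|<1.
x=-0.62: |R|=0.4733
R=−1: 1+5/7x = −1+2/7x ⇒ -3/7x=2 ⇒ x=2/(-3/7)=-4.6667
Confirm numerically:
  x=-4.636: |R|=0.99435 <1
  x=-4.035: |R|=0.87425 <1
  x=-4.013: |R|=0.86949 <1
  x=-2.568: |R|=0.48121 <1
  x=-5.062: |R|=1.06926 >1
  x=-4.842: |R|=1.03153 >1
Interval (-4.6667, 0).

(-4.6667,0); λ=-3 ⇒ h* = (14/3)/3 = 1.5556.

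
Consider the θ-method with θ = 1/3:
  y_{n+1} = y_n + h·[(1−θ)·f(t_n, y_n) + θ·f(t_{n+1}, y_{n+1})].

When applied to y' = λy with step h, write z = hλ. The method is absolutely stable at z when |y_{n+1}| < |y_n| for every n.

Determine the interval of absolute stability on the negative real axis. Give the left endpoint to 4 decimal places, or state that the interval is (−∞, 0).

z∈(-6.0000,0).

Test eqn y'=λy, z=hλ:
  y_{n+1} = y_n + z·[2/3·y_n + 1/3·y_{n+1}] ⇒ (1 − 1/3z)y_{n+1} = (1 + 2/3z)y_n
  ⇒ R(z) = (1 + 2/3z)/(1 − 1/3z).

Need |R(x)|<1, x<0.
x=-0.49: |R|=0.5788
R=−1: 1+2/3x = −1+1/3x ⇒ -1/3x=2 ⇒ x=2/(-1/3)=-6.0000
Confirm numerically:
  x=-5.915: |R|=0.99047 <1
  x=-5.676: |R|=0.96266 <1
  x=-4.888: |R|=0.85903 <1
  x=-6.347: |R|=1.03712 >1
  x=-6.182: |R|=1.01982 >1
  x=-6.141: |R|=1.01543 >1
So |R|<1 on (-6.0000, 0).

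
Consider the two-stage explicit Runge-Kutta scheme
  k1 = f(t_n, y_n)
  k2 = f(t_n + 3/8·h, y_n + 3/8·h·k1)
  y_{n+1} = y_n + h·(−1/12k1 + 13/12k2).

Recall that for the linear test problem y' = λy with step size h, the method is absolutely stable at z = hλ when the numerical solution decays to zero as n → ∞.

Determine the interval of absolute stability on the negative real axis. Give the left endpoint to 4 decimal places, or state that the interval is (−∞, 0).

(-2.4615, 0).

With y'=λy (z=hλ):
  k1=λy_n ⇒ h·k1=z·y_n;  k2=λ(1+3/8z)y_n ⇒ h·k2=z(1+3/8z)y_n
  y_{n+1}/y_n = 1 − 1/12z + 13/12z(1+3/8z) = 1 + z + 13/32z²
  ⇒ R(z) = 1 + z + 13/32z².

Solve |R(x)|<1 on ℝ⁻.
x=-1.27: |R|=0.3852
R=1: x+13/32x²=0 ⇒ x=−32/13=-2.4615; min R=1−1/(4·13/32)=0.3846>−1
Confirm numerically:
  x=-2.047: |R|=0.65527 <1
  x=-1.681: |R|=0.46697 <1
  x=-1.056: |R|=0.39702 <1
  x=-2.904: |R|=1.52199 >1
  x=-2.544: |R|=1.08522 >1
  x=-2.523: |R|=1.06300 >1
Interval (-2.4615, 0).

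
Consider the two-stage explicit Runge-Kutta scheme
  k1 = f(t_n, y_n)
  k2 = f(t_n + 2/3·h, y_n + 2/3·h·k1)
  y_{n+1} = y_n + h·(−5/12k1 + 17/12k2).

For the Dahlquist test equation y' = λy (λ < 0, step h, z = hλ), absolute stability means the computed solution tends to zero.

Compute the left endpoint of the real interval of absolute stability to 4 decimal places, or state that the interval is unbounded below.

Set f=λy, z=hλ:
  k1=λy_n ⇒ h·k1=z·y_n;  k2=λ(1+2/3z)y_n ⇒ h·k2=z(1+2/3z)y_n
  y_{n+1}/y_n = 1 − 5/12z + 17/12z(1+2/3z) = 1 + z + 17/18z²
  R(z) = 1 + z + 17/18z².

Boundary: |R(x)|=1, x<0.
x=-1.05: |R|=0.9913
R=1: x+17/18x²=0 ⇒ x=−18/17=-1.0588; min R=1−1/(4·17/18)=0.7353>−1
Confirm numerically:
  x=-0.922: |R|=0.88086 <1
  x=-0.827: |R|=0.81893 <1
  x=-0.786: |R|=0.79747 <1
  x=-0.727: |R|=0.77217 <1
  x=-1.576: |R|=1.76979 >1
  x=-1.537: |R|=1.69413 >1
Stable set (-1.0588, 0).

left endpoint -1.0588.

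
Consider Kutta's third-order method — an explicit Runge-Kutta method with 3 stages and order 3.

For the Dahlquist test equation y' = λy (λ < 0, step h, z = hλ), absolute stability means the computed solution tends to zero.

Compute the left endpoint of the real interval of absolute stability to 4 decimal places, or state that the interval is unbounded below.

left endpoint -2.5127.

Set f=λy, z=hλ:
  order 3, 3-stage ⇒ R(z)=1+z+z^2/2+z^3/6
  (e.g. R(-1.18)=0.24236, |R|=0.24236)

Need |R(x)|<1, x<0.
x=-1.18: |R|=0.2424
|R(-2.44)|=0.8843 |R(-1.76)|=0.1198 |R(-1.44)|=0.0991
Bisect:
  x_lo=-3.1544 |R|=2.4106  x_hi=-0.3124 |R|=0.7313
  mid=-1.73340 |R|=0.09911 →hi
  mid=-2.44392 |R|=0.89036 →hi
  mid=-2.79918 |R|=1.53693 →lo
  mid=-2.62155 |R|=1.18806 →lo
  mid=-2.53273 |R|=1.03317 →lo
  mid=-2.48833 |R|=0.96030 →hi
  mid=-2.51053 |R|=0.99636 →hi
  ...
  [-2.51278,-2.51261] ⇒ x*=-2.5127
Interval (-2.5127, 0).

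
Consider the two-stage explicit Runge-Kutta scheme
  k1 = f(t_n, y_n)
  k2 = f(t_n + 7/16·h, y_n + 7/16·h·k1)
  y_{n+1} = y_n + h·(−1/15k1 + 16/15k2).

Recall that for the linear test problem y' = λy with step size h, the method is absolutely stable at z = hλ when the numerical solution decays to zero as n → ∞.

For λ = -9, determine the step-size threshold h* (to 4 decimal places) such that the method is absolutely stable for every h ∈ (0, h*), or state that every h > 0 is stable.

Set f=λy, z=hλ:
  k1=λy_n ⇒ h·k1=z·y_n;  k2=λ(1+7/16z)y_n ⇒ h·k2=z(1+7/16z)y_n
  y_{n+1}/y_n = 1 − 1/15z + 16/15z(1+7/16z) = 1 + z + 7/15z²
  R(z) = 1 + z + 7/15z².

Solve |R(x)|<1 on ℝ⁻.
x=-0.44: |R|=0.6503
R=1: x+7/15x²=0 ⇒ x=−15/7=-2.1429; min R=1−1/(4·7/15)=0.4643>−1
Confirm numerically:
  x=-1.753: |R|=0.68107 <1
  x=-1.552: |R|=0.57206 <1
  x=-1.261: |R|=0.48106 <1
  x=-0.958: |R|=0.47029 <1
  x=-2.412: |R|=1.30295 >1
  x=-2.191: |R|=1.04922 >1
Stable set (-2.1429, 0).

(-2.1429,0); λ=-9 ⇒ h* = (15/7)/9 = 0.2381.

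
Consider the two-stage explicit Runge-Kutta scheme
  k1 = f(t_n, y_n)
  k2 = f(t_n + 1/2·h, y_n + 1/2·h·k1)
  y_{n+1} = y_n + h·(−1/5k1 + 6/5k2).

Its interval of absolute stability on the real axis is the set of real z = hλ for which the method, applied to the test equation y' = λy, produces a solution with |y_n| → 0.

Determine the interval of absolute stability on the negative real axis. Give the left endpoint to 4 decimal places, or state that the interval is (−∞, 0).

On y'=λy, z=hλ:
  k1=λy_n ⇒ h·k1=z·y_n;  k2=λ(1+1/2z)y_n ⇒ h·k2=z(1+1/2z)y_n
  y_{n+1}/y_n = 1 − 1/5z + 6/5z(1+1/2z) = 1 + z + 3/5z²
  so R(z) = 1 + z + 3/5z².

Find x<0 with |R(x)|<1.
x=-1.53: |R|=0.8745
R=1: x+3/5x²=0 ⇒ x=−5/3=-1.6667; min R=1−1/(4·3/5)=0.5833>−1
Confirm numerically:
  x=-1.613: |R|=0.94806 <1
  x=-1.256: |R|=0.69052 <1
  x=-0.693: |R|=0.59515 <1
  x=-2.264: |R|=1.81142 >1
  x=-1.874: |R|=1.23313 >1
Interval (-1.6667, 0).

(-1.6667, 0).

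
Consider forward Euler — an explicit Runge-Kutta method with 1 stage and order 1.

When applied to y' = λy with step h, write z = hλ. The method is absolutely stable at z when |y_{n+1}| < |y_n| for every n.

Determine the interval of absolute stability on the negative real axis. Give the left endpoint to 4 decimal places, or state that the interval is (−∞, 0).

With y'=λy (z=hλ):
  order 1, 1-stage ⇒ R(z)=1+z
  (e.g. R(-0.89)=0.11000, |R|=0.11000)

Find x<0 with |R(x)|<1.
x=-0.89: |R|=0.1100
|R(-1.77)|=0.7700 |R(-0.71)|=0.2900
Bisect:
  x_lo=-2.4693 |R|=1.4693  x_hi=-0.1237 |R|=0.8763
  mid=-1.29650 |R|=0.29650 →hi
  mid=-1.88291 |R|=0.88291 →hi
  mid=-2.17612 |R|=1.17612 →lo
  mid=-2.02952 |R|=1.02952 →lo
  mid=-1.95621 |R|=0.95621 →hi
  mid=-1.99287 |R|=0.99287 →hi
  mid=-2.01119 |R|=1.01119 →lo
  mid=-2.00203 |R|=1.00203 →lo
  mid=-1.99745 |R|=0.99745 →hi
  mid=-1.99974 |R|=0.99974 →hi
  ...
  [-2.00002,-1.99988] ⇒ x*=-2.0000
Stable set (-2.0000, 0).

(-2.0000, 0).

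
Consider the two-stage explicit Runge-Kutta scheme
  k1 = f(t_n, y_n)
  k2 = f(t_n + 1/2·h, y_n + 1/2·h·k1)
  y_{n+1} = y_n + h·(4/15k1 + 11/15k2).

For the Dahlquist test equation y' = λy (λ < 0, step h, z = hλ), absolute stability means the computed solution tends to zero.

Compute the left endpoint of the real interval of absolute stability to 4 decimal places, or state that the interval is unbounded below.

Set f=λy, z=hλ:
  k1=λy_n ⇒ h·k1=z·y_n;  k2=λ(1+1/2z)y_n ⇒ h·k2=z(1+1/2z)y_n
  y_{n+1}/y_n = 1 + 4/15z + 11/15z(1+1/2z) = 1 + z + 11/30z²
  ⇒ R(z) = 1 + z + 11/30z².

Find x<0 with |R(x)|<1.
x=-0.7: |R|=0.4797
R=1: x+11/30x²=0 ⇒ x=−30/11=-2.7273; min R=1−1/(4·11/30)=0.3182>−1
Confirm numerically:
  x=-2.136: |R|=0.53692 <1
  x=-1.572: |R|=0.33410 <1
  x=-1.279: |R|=0.32081 <1
  x=-1.274: |R|=0.32113 <1
  x=-3.248: |R|=1.62015 >1
  x=-2.889: |R|=1.17132 >1
  x=-2.887: |R|=1.16908 >1
Stable set (-2.7273, 0).

z* = -2.7273.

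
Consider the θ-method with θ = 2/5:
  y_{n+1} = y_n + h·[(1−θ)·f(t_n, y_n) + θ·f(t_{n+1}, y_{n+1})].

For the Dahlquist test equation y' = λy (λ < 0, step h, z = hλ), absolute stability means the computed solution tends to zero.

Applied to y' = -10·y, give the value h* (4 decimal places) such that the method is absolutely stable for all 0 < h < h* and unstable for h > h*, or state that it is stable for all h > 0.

(-10.0000,0); λ=-10 ⇒ h* = (10)/10 = 1.0000.

Test eqn y'=λy, z=hλ:
  y_{n+1} = y_n + z·[3/5·y_n + 2/5·y_{n+1}] ⇒ (1 − 2/5z)y_{n+1} = (1 + 3/5z)y_n
  R(z) = (1 + 3/5z)/(1 − 2/5z).

Find x<0 with |R(x)|<1.
x=-1.64: |R|=0.0097
R=−1: 1+3/5x = −1+2/5x ⇒ -1/5x=2 ⇒ x=2/(-1/5)=-10.0000
Confirm numerically:
  x=-9.298: |R|=0.97025 <1
  x=-6.257: |R|=0.78629 <1
  x=-5.956: |R|=0.76088 <1
  x=-10.403: |R|=1.01562 >1
  x=-10.164: |R|=1.00648 >1
Interval (-10.0000, 0).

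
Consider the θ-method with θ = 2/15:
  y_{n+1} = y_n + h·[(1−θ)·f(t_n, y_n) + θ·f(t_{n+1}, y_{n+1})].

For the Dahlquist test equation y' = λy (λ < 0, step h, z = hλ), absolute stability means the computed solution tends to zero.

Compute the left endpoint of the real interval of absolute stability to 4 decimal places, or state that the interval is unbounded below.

On y'=λy, z=hλ:
  y_{n+1} = y_n + z·[13/15·y_n + 2/15·y_{n+1}] ⇒ (1 − 2/15z)y_{n+1} = (1 + 13/15z)y_n
  R(z) = (1 + 13/15z)/(1 − 2/15z).

Need |R(x)|<1, x<0.
x=-0.78: |R|=0.2935
R=−1: 1+13/15x = −1+2/15x ⇒ -11/15x=2 ⇒ x=2/(-11/15)=-2.7273
Confirm numerically:
  x=-2.278: |R|=0.74729 <1
  x=-2.176: |R|=0.68665 <1
  x=-1.553: |R|=0.28659 <1
  x=-1.154: |R|=0.00012 <1
  x=-3.102: |R|=1.19440 >1
  x=-2.981: |R|=1.13315 >1
  x=-2.907: |R|=1.09498 >1
So |R|<1 on (-2.7273, 0).

z* = -2.7273.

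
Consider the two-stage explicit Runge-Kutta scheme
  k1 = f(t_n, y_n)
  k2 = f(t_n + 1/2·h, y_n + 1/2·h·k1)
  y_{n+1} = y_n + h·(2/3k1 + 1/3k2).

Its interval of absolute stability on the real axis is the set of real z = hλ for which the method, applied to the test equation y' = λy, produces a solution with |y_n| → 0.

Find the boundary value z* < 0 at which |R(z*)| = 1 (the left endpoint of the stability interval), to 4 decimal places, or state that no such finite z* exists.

With y'=λy (z=hλ):
  k1=λy_n ⇒ h·k1=z·y_n;  k2=λ(1+1/2z)y_n ⇒ h·k2=z(1+1/2z)y_n
  y_{n+1}/y_n = 1 + 2/3z + 1/3z(1+1/2z) = 1 + z + 1/6z²
  R(z) = 1 + z + 1/6z².

Boundary: |R(x)|=1, x<0.
x=-0.56: |R|=0.4923
R=1: x+1/6x²=0 ⇒ x=−6=-6.0000; min R=1−1/(4·1/6)=-0.5000>−1
Confirm numerically:
  x=-3.699: |R|=0.41857 <1
  x=-3.689: |R|=0.42088 <1
  x=-3.385: |R|=0.47530 <1
  x=-2.804: |R|=0.49360 <1
  x=-6.236: |R|=1.24528 >1
  x=-6.204: |R|=1.21094 >1
  x=-6.118: |R|=1.12032 >1
So |R|<1 on (-6.0000, 0).

left endpoint -6.0000.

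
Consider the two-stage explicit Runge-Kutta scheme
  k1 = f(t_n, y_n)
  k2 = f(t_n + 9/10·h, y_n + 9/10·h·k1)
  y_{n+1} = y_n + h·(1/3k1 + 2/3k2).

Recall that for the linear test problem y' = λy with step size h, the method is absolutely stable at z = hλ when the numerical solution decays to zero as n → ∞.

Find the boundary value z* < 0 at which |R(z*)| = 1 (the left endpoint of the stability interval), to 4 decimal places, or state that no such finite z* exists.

Test eqn y'=λy, z=hλ:
  k1=λy_n ⇒ h·k1=z·y_n;  k2=λ(1+9/10z)y_n ⇒ h·k2=z(1+9/10z)y_n
  y_{n+1}/y_n = 1 + 1/3z + 2/3z(1+9/10z) = 1 + z + 3/5z²
  ⇒ R(z) = 1 + z + 3/5z².

Boundary: |R(x)|=1, x<0.
x=-1.75: |R|=1.0875
R=1: x+3/5x²=0 ⇒ x=−5/3=-1.6667; min R=1−1/(4·3/5)=0.5833>−1
Confirm numerically:
  x=-1.580: |R|=0.91784 <1
  x=-1.384: |R|=0.76527 <1
  x=-1.026: |R|=0.60561 <1
  x=-2.093: |R|=1.53539 >1
  x=-2.041: |R|=1.45841 >1
  x=-1.750: |R|=1.08750 >1
Stable set (-1.6667, 0).

left endpoint -1.6667.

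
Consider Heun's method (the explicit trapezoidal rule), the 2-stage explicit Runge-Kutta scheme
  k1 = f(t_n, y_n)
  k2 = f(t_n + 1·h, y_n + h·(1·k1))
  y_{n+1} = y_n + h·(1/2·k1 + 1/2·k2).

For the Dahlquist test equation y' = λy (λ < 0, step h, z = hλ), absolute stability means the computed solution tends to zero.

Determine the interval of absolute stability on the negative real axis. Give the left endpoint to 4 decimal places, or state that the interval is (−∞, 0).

(-2.0000, 0).

Set f=λy, z=hλ:
  order 2, 2-stage ⇒ R(z)=1+z+z^2/2
  (e.g. R(-1.5)=0.62500, |R|=0.62500)

Find x<0 with |R(x)|<1.
x=-1.5: |R|=0.6250
|R(-2.32)|=1.3712 |R(-1.57)|=0.6624 |R(-0.99)|=0.5000
Bisect:
  x_lo=-2.6507 |R|=1.8625  x_hi=-0.1547 |R|=0.8572
  mid=-1.40274 |R|=0.58110 →hi
  mid=-2.02674 |R|=1.02710 →lo
  mid=-1.71474 |R|=0.75543 →hi
  mid=-1.87074 |R|=0.87909 →hi
  mid=-1.94874 |R|=0.95005 →hi
  mid=-1.98774 |R|=0.98781 →hi
  mid=-2.00724 |R|=1.00727 →lo
  mid=-1.99749 |R|=0.99749 →hi
  ...
  [-2.00008,-1.99993] ⇒ x*=-2.0000
So |R|<1 on (-2.0000, 0).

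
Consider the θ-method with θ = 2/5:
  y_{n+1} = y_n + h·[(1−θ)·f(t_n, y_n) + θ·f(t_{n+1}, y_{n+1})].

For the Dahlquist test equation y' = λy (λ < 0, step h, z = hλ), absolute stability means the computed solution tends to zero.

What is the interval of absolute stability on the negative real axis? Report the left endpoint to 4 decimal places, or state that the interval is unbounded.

z∈(-10.0000,0).

On y'=λy, z=hλ:
  y_{n+1} = y_n + z·[3/5·y_n + 2/5·y_{n+1}] ⇒ (1 − 2/5z)y_{n+1} = (1 + 3/5z)y_n
  so R(z) = (1 + 3/5z)/(1 − 2/5z).

Need |R(x)|<1, x<0.
x=-1.32: |R|=0.1361
R=−1: 1+3/5x = −1+2/5x ⇒ -1/5x=2 ⇒ x=2/(-1/5)=-10.0000
Confirm numerically:
  x=-9.346: |R|=0.97240 <1
  x=-7.467: |R|=0.87293 <1
  x=-5.010: |R|=0.66778 <1
  x=-10.389: |R|=1.01509 >1
  x=-10.184: |R|=1.00725 >1
Stable set (-10.0000, 0).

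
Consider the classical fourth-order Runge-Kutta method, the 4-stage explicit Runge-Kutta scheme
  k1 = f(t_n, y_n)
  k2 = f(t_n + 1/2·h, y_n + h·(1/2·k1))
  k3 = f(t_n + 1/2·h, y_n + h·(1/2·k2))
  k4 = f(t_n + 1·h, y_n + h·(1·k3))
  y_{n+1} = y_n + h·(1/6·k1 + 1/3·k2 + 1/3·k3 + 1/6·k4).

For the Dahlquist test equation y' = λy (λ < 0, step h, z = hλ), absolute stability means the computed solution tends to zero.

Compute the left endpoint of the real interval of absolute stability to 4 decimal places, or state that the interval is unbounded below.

z* = -2.7853.

Test eqn y'=λy, z=hλ:
  order 4, 4-stage ⇒ R(z)=1+z+z^2/2+z^3/6+z^4/24
  (e.g. R(-0.4)=0.67040, |R|=0.67040)

Solve |R(x)|<1 on ℝ⁻.
x=-0.4: |R|=0.6704
|R(-2.48)|=0.6292 |R(-2.08)|=0.3633 |R(-1.33)|=0.2927
Bisect:
  x_lo=-3.2392 |R|=1.9296  x_hi=-0.1351 |R|=0.8736
  mid=-1.68715 |R|=0.27328 →hi
  mid=-2.46318 |R|=0.61347 →hi
  mid=-2.85119 |R|=1.10398 →lo
  mid=-2.65718 |R|=0.82342 →hi
  mid=-2.75419 |R|=0.95410 →hi
  mid=-2.80269 |R|=1.02654 →lo
  mid=-2.77844 |R|=0.98971 →hi
  mid=-2.79056 |R|=1.00797 →lo
  mid=-2.78450 |R|=0.99880 →hi
  ...
  [-2.78545,-2.78526] ⇒ x*=-2.7853
So |R|<1 on (-2.7853, 0).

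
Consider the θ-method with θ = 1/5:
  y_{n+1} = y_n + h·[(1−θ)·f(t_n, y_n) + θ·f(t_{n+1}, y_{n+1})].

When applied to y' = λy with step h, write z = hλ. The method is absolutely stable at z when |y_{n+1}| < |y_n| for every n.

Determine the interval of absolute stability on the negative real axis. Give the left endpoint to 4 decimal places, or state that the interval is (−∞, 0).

(-3.3333, 0).

On y'=λy, z=hλ:
  y_{n+1} = y_n + z·[4/5·y_n + 1/5·y_{n+1}] ⇒ (1 − 1/5z)y_{n+1} = (1 + 4/5z)y_n
  so R(z) = (1 + 4/5z)/(1 − 1/5z).

Need |R(x)|<1, x<0.
x=-0.67: |R|=0.4092
R=−1: 1+4/5x = −1+1/5x ⇒ -3/5x=2 ⇒ x=2/(-3/5)=-3.3333
Confirm numerically:
  x=-2.744: |R|=0.77169 <1
  x=-2.384: |R|=0.61430 <1
  x=-1.936: |R|=0.39562 <1
  x=-3.790: |R|=1.15586 >1
  x=-3.768: |R|=1.14872 >1
  x=-3.538: |R|=1.07191 >1
Stable set (-3.3333, 0).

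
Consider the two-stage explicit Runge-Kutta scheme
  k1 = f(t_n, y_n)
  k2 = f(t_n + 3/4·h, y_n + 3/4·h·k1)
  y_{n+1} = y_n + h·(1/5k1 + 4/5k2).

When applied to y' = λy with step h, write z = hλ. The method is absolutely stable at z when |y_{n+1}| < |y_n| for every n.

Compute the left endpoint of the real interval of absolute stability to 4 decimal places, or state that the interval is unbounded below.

On y'=λy, z=hλ:
  k1=λy_n ⇒ h·k1=z·y_n;  k2=λ(1+3/4z)y_n ⇒ h·k2=z(1+3/4z)y_n
  y_{n+1}/y_n = 1 + 1/5z + 4/5z(1+3/4z) = 1 + z + 3/5z²
  R(z) = 1 + z + 3/5z².

Solve |R(x)|<1 on ℝ⁻.
x=-0.31: |R|=0.7477
R=1: x+3/5x²=0 ⇒ x=−5/3=-1.6667; min R=1−1/(4·3/5)=0.5833>−1
Confirm numerically:
  x=-1.448: |R|=0.81002 <1
  x=-1.353: |R|=0.74537 <1
  x=-1.241: |R|=0.68305 <1
  x=-1.062: |R|=0.61471 <1
  x=-1.951: |R|=1.33284 >1
  x=-1.856: |R|=1.21084 >1
So |R|<1 on (-1.6667, 0).

left endpoint -1.6667.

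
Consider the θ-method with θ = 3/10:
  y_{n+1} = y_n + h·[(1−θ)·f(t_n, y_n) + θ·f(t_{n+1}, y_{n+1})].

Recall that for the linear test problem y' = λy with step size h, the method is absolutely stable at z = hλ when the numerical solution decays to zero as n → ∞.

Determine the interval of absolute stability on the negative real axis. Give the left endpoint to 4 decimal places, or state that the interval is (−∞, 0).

(-5.0000, 0).

Set f=λy, z=hλ:
  y_{n+1} = y_n + z·[7/10·y_n + 3/10·y_{n+1}] ⇒ (1 − 3/10z)y_{n+1} = (1 + 7/10z)y_n
  ⇒ R(z) = (1 + 7/10z)/(1 − 3/10z).

Solve |R(x)|<1 on ℝ⁻.
x=-0.89: |R|=0.2976
R=−1: 1+7/10x = −1+3/10x ⇒ -2/5x=2 ⇒ x=2/(-2/5)=-5.0000
Confirm numerically:
  x=-4.694: |R|=0.94917 <1
  x=-3.815: |R|=0.77897 <1
  x=-2.511: |R|=0.43216 <1
  x=-2.452: |R|=0.41277 <1
  x=-5.531: |R|=1.07987 >1
  x=-5.460: |R|=1.06975 >1
  x=-5.345: |R|=1.05301 >1
Stable set (-5.0000, 0).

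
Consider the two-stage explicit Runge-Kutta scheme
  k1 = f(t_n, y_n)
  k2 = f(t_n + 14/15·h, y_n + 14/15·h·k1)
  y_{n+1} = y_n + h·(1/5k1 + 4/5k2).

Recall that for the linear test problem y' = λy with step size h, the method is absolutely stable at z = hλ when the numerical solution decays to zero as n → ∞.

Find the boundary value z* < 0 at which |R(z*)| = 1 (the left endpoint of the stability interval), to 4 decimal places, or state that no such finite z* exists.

Set f=λy, z=hλ:
  k1=λy_n ⇒ h·k1=z·y_n;  k2=λ(1+14/15z)y_n ⇒ h·k2=z(1+14/15z)y_n
  y_{n+1}/y_n = 1 + 1/5z + 4/5z(1+14/15z) = 1 + z + 56/75z²
  ⇒ R(z) = 1 + z + 56/75z².

Find x<0 with |R(x)|<1.
x=-0.31: |R|=0.7618
R=1: x+56/75x²=0 ⇒ x=−75/56=-1.3393; min R=1−1/(4·56/75)=0.6652>−1
Confirm numerically:
  x=-1.319: |R|=0.98002 <1
  x=-1.175: |R|=0.85587 <1
  x=-0.890: |R|=0.70143 <1
  x=-1.755: |R|=1.54475 >1
  x=-1.578: |R|=1.28126 >1
  x=-1.538: |R|=1.22820 >1
Stable set (-1.3393, 0).

z* = -1.3393.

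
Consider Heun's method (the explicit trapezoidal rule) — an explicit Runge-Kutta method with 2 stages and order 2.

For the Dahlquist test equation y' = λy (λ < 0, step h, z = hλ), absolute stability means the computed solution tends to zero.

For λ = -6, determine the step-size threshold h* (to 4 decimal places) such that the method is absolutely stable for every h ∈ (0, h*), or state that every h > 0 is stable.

Set f=λy, z=hλ:
  order 2, 2-stage ⇒ R(z)=1+z+z^2/2
  (e.g. R(-1.55)=0.65125, |R|=0.65125)

Find x<0 with |R(x)|<1.
x=-1.55: |R|=0.6513
|R(-2.02)|=1.0202 |R(-1.62)|=0.6922 |R(-1.06)|=0.5018
Bisect:
  x_lo=-2.8364 |R|=2.1863  x_hi=-0.3827 |R|=0.6905
  mid=-1.60956 |R|=0.68578 →hi
  mid=-2.22300 |R|=1.24787 →lo
  mid=-1.91628 |R|=0.91979 →hi
  mid=-2.06964 |R|=1.07207 →lo
  mid=-1.99296 |R|=0.99299 →hi
  mid=-2.03130 |R|=1.03179 →lo
  mid=-2.01213 |R|=1.01221 →lo
  mid=-2.00255 |R|=1.00255 →lo
  mid=-1.99775 |R|=0.99776 →hi
  ...
  [-2.00000,-1.99985] ⇒ x*=-2.0000
Interval (-2.0000, 0).

(-2.0000,0); λ=-6 ⇒ h* = 0.3333.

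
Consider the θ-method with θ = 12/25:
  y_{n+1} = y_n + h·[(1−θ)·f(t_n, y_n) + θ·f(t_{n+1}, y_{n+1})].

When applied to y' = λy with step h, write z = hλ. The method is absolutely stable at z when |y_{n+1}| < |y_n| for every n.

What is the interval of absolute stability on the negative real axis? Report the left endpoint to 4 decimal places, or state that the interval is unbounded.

z∈(-50.0000,0).

With y'=λy (z=hλ):
  y_{n+1} = y_n + z·[13/25·y_n + 12/25·y_{n+1}] ⇒ (1 − 12/25z)y_{n+1} = (1 + 13/25z)y_n
  Hence R(z) = (1 + 13/25z)/(1 − 12/25z).

Solve |R(x)|<1 on ℝ⁻.
x=-0.64: |R|=0.5104
R=−1: 1+13/25x = −1+12/25x ⇒ -1/25x=2 ⇒ x=2/(-1/25)=-50.0000
Confirm numerically:
  x=-41.063: |R|=0.98274 <1
  x=-30.515: |R|=0.95019 <1
  x=-23.414: |R|=0.91311 <1
  x=-20.205: |R|=0.88860 <1
  x=-50.526: |R|=1.00083 >1
  x=-50.198: |R|=1.00032 >1
  x=-50.151: |R|=1.00024 >1
Stable set (-50.0000, 0).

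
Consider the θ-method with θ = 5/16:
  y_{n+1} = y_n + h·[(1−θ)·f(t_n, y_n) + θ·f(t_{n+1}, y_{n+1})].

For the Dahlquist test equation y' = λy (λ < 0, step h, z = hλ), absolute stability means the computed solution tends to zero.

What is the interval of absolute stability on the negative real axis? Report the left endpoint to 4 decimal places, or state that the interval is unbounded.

z∈(-5.3333,0).

On y'=λy, z=hλ:
  y_{n+1} = y_n + z·[11/16·y_n + 5/16·y_{n+1}] ⇒ (1 − 5/16z)y_{n+1} = (1 + 11/16z)y_n
  Hence R(z) = (1 + 11/16z)/(1 − 5/16z).

Boundary: |R(x)|=1, x<0.
x=-1.6: |R|=0.0667
R=−1: 1+11/16x = −1+5/16x ⇒ -3/8x=2 ⇒ x=2/(-3/8)=-5.3333
Confirm numerically:
  x=-4.885: |R|=0.93346 <1
  x=-4.820: |R|=0.92319 <1
  x=-4.525: |R|=0.87443 <1
  x=-5.833: |R|=1.06638 >1
  x=-5.792: |R|=1.06121 >1
  x=-5.763: |R|=1.05753 >1
So |R|<1 on (-5.3333, 0).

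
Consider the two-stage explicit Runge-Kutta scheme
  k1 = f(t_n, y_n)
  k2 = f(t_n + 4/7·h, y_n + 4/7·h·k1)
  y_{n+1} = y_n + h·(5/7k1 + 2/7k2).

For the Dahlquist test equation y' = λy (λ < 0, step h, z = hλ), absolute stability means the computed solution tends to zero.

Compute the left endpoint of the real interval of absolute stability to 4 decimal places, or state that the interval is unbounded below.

left endpoint -6.1250.

On y'=λy, z=hλ:
  k1=λy_n ⇒ h·k1=z·y_n;  k2=λ(1+4/7z)y_n ⇒ h·k2=z(1+4/7z)y_n
  y_{n+1}/y_n = 1 + 5/7z + 2/7z(1+4/7z) = 1 + z + 8/49z²
  so R(z) = 1 + z + 8/49z².

Find x<0 with |R(x)|<1.
x=-1.44: |R|=0.1015
R=1: x+8/49x²=0 ⇒ x=−49/8=-6.1250; min R=1−1/(4·8/49)=-0.5312>−1
Confirm numerically:
  x=-5.832: |R|=0.72102 <1
  x=-4.086: |R|=0.36022 <1
  x=-3.440: |R|=0.50798 <1
  x=-3.194: |R|=0.52843 <1
  x=-6.488: |R|=1.38451 >1
  x=-6.243: |R|=1.12027 >1
Interval (-6.1250, 0).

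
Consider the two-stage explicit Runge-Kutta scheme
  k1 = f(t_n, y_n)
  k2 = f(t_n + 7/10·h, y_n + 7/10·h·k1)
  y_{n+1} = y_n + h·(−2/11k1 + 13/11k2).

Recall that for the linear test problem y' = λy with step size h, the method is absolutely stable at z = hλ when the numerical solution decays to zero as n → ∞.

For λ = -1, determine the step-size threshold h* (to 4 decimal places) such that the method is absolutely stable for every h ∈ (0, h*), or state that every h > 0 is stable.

On y'=λy, z=hλ:
  k1=λy_n ⇒ h·k1=z·y_n;  k2=λ(1+7/10z)y_n ⇒ h·k2=z(1+7/10z)y_n
  y_{n+1}/y_n = 1 − 2/11z + 13/11z(1+7/10z) = 1 + z + 91/110z²
  R(z) = 1 + z + 91/110z².

Need |R(x)|<1, x<0.
x=-1.2: |R|=0.9913
R=1: x+91/110x²=0 ⇒ x=−110/91=-1.2088; min R=1−1/(4·91/110)=0.6978>−1
Confirm numerically:
  x=-1.074: |R|=0.88024 <1
  x=-1.057: |R|=0.86727 <1
  x=-0.714: |R|=0.70774 <1
  x=-0.670: |R|=0.70136 <1
  x=-1.682: |R|=1.65846 >1
  x=-1.528: |R|=1.40350 >1
Stable set (-1.2088, 0).

(-1.2088,0); λ=-1 ⇒ h* = (110/91)/1 = 1.2088.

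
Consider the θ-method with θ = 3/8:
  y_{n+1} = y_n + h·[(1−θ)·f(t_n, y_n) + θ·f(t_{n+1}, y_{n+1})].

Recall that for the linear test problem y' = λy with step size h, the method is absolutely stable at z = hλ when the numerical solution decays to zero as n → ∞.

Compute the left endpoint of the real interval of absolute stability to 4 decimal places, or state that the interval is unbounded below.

z* = -8.0000.

Test eqn y'=λy, z=hλ:
  y_{n+1} = y_n + z·[5/8·y_n + 3/8·y_{n+1}] ⇒ (1 − 3/8z)y_{n+1} = (1 + 5/8z)y_n
  R(z) = (1 + 5/8z)/(1 − 3/8z).

Solve |R(x)|<1 on ℝ⁻.
x=-0.64: |R|=0.4839
R=−1: 1+5/8x = −1+3/8x ⇒ -1/4x=2 ⇒ x=2/(-1/4)=-8.0000
Confirm numerically:
  x=-7.843: |R|=0.99004 <1
  x=-5.463: |R|=0.79196 <1
  x=-3.527: |R|=0.51854 <1
  x=-8.366: |R|=1.02212 >1
  x=-8.092: |R|=1.00570 >1
Interval (-8.0000, 0).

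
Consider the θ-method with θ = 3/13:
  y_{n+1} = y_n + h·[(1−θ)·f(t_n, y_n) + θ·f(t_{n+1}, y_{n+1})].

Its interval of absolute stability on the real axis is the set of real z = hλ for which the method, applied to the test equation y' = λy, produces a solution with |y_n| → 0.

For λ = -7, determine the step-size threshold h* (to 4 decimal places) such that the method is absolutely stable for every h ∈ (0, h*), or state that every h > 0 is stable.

(-3.7143,0); λ=-7 ⇒ h* = (26/7)/7 = 0.5306.

With y'=λy (z=hλ):
  y_{n+1} = y_n + z·[10/13·y_n + 3/13·y_{n+1}] ⇒ (1 − 3/13z)y_{n+1} = (1 + 10/13z)y_n
  Hence R(z) = (1 + 10/13z)/(1 − 3/13z).

Need |R(x)|<1, x<0.
x=-1.3: |R|=0.0000
R=−1: 1+10/13x = −1+3/13x ⇒ -7/13x=2 ⇒ x=2/(-7/13)=-3.7143
Confirm numerically:
  x=-3.492: |R|=0.93372 <1
  x=-3.472: |R|=0.92757 <1
  x=-2.823: |R|=0.70939 <1
  x=-4.169: |R|=1.12479 >1
  x=-3.987: |R|=1.07648 >1
  x=-3.953: |R|=1.06722 >1
So |R|<1 on (-3.7143, 0).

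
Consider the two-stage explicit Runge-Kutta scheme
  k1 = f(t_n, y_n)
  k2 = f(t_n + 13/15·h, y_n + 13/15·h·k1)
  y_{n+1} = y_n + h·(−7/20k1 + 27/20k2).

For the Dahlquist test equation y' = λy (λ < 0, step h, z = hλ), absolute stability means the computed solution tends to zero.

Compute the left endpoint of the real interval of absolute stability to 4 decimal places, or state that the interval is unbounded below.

left endpoint -0.8547.

Set f=λy, z=hλ:
  k1=λy_n ⇒ h·k1=z·y_n;  k2=λ(1+13/15z)y_n ⇒ h·k2=z(1+13/15z)y_n
  y_{n+1}/y_n = 1 − 7/20z + 27/20z(1+13/15z) = 1 + z + 117/100z²
  ⇒ R(z) = 1 + z + 117/100z².

Find x<0 with |R(x)|<1.
x=-1.45: |R|=2.0099
R=1: x+117/100x²=0 ⇒ x=−100/117=-0.8547; min R=1−1/(4·117/100)=0.7863>−1
Confirm numerically:
  x=-0.825: |R|=0.97133 <1
  x=-0.473: |R|=0.78876 <1
  x=-0.463: |R|=0.78781 <1
  x=-0.428: |R|=0.78633 <1
  x=-1.436: |R|=1.97665 >1
  x=-1.405: |R|=1.90461 >1
Stable set (-0.8547, 0).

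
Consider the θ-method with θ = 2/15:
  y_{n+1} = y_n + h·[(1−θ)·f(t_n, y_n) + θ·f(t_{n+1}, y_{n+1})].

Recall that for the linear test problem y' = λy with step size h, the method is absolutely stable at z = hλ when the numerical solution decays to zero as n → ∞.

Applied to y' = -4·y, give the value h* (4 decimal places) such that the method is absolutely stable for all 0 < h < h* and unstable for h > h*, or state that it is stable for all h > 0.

On y'=λy, z=hλ:
  y_{n+1} = y_n + z·[13/15·y_n + 2/15·y_{n+1}] ⇒ (1 − 2/15z)y_{n+1} = (1 + 13/15z)y_n
  Hence R(z) = (1 + 13/15z)/(1 − 2/15z).

Need |R(x)|<1, x<0.
x=-0.73: |R|=0.3348
R=−1: 1+13/15x = −1+2/15x ⇒ -11/15x=2 ⇒ x=2/(-11/15)=-2.7273
Confirm numerically:
  x=-2.658: |R|=0.96249 <1
  x=-1.831: |R|=0.47171 <1
  x=-1.254: |R|=0.07437 <1
  x=-1.247: |R|=0.06922 <1
  x=-3.179: |R|=1.23265 >1
  x=-3.123: |R|=1.20489 >1
  x=-2.820: |R|=1.04942 >1
Stable set (-2.7273, 0).

(-2.7273,0); λ=-4 ⇒ h* = (30/11)/4 = 0.6818.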